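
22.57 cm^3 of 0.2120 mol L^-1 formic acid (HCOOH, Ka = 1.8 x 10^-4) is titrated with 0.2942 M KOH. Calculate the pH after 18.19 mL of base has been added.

12.14

n(acid) = 0.2120 x 0.02257 = 0.004785 mol; n(KOH) added = 0.2942 x 0.01819 = 0.005351 mol.
Base is in excess by 0.005351 - 0.004785 = 0.0005667 mol in a total volume of 0.04076 L.
[OH^-] = 0.0005667/0.04076 = 0.01390 M, so pOH = 1.86 and pH = 14.00 - 1.86 = 12.14.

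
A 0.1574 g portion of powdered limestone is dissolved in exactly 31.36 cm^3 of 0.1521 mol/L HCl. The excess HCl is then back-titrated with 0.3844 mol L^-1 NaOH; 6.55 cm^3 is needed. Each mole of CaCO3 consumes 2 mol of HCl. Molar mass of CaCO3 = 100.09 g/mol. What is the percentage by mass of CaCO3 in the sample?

Total n(HCl) added = 0.1521 x 0.03136 = 0.004770 mol.
n(NaOH) used = 0.3844 x 0.006550 = 0.002518 mol, which equals the excess n(HCl).
So n(HCl) consumed by the sample = 0.004770 - 0.002518 = 0.002252 mol.
n(CaCO3) = 0.002252 / 2 = 0.001126 mol.
mass CaCO3 = 0.001126 x 100.09 = 0.1127 g, so %CaCO3 = 0.1127/0.1574 x 100 = 71.6%.

71.6%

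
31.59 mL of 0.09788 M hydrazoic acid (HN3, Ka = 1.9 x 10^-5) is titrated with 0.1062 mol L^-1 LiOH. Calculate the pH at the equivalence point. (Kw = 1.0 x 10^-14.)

8.71

n(HN3) = 0.09788 x 0.03159 = 0.003092 mol; V(LiOH) at equivalence = 0.003092/0.1062 = 0.02912 L.
At equivalence all the acid is converted to N3-; total volume = 0.03159 + 0.02912 = 0.06071 L, so [N3-] = 0.003092/0.06071 = 0.05094 M.
Kb = Kw/Ka = 1.0e-14 / 1.9 x 10^-5 = 5.26e-10.
[OH^-] = sqrt(Kb x [N3-]) = sqrt(5.26e-10 x 0.05094) = 5.18e-6 M.
pOH = 5.29, so pH = 14.00 - 5.29 = 8.71.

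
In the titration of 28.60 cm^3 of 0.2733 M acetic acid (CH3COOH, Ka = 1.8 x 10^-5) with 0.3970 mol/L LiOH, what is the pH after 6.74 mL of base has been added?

4.46

Initial n(CH3COOH) = 0.2733 x 0.02860 = 0.007816 mol.
n(LiOH) added = 0.3970 x 0.006740 = 0.002676 mol, converting that many moles of CH3COOH to CH3COO-.
Remaining n(CH3COOH) = 0.005141 mol; n(CH3COO-) = 0.002676 mol.
By Henderson-Hasselbalch, pH = pKa + log([A^-]/[HA]) = 4.74 + log(0.002676/0.005141) = 4.74 + (-0.28) = 4.46.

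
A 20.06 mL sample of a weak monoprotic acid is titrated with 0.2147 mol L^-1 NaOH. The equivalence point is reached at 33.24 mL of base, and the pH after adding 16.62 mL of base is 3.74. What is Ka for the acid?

16.62 mL is half of the equivalence volume, so this is the half-equivalence point where [HA] = [A^-].
At half-equivalence pH = pKa, so pKa = 3.74.
Ka = 10^(-3.74) = 1.8 x 10^-4.

1.8 x 10^-4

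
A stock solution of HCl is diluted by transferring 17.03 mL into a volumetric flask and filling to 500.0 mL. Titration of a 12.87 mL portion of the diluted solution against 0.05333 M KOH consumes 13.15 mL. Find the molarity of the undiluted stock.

1.60 M

n(KOH) = 0.05333 x 0.01315 = 0.0007013 mol.
n(HCl) in the aliquot = 0.0007013 mol.
[diluted HCl] = 0.0007013 / 0.01287 = 0.05449 M.
Dilution factor = 500.0/17.03 = 29.36, so [stock] = 0.05449 x 29.36 = 1.60 M.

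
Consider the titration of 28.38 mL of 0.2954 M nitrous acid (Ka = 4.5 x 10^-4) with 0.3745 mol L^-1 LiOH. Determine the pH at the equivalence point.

n(HNO2) = 0.2954 x 0.02838 = 0.008383 mol; V(LiOH) at equivalence = 0.008383/0.3745 = 0.02239 L.
At equivalence all the acid is converted to NO2-; total volume = 0.02838 + 0.02239 = 0.05077 L, so [NO2-] = 0.008383/0.05077 = 0.1651 M.
Kb = Kw/Ka = 1.0e-14 / 4.5 x 10^-4 = 2.22e-11.
[OH^-] = sqrt(Kb x [NO2-]) = sqrt(2.22e-11 x 0.1651) = 1.92e-6 M.
pOH = 5.72, so pH = 14.00 - 5.72 = 8.28.

8.28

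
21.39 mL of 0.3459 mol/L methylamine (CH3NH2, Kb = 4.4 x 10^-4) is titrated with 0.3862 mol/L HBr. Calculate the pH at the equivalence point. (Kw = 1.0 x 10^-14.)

5.69

n(CH3NH2) = 0.3459 x 0.02139 = 0.007399 mol; V(HBr) at equivalence = 0.007399/0.3862 = 0.01916 L.
At equivalence the base is fully converted to CH3NH3+; total volume = 0.04055 L, so [CH3NH3+] = 0.007399/0.04055 = 0.1825 M.
Ka(CH3NH3+) = Kw/Kb = 1.0e-14 / 4.4 x 10^-4 = 2.27e-11.
[H^+] = sqrt(Ka x [CH3NH3+]) = sqrt(2.27e-11 x 0.1825) = 2.04e-6 M.
pH = -log(2.04e-6) = 5.69.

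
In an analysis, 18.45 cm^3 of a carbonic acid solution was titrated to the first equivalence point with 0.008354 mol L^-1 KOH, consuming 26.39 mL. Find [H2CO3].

0.0119 M

n(KOH) = 0.008354 x 0.02639 = 0.0002205 mol.
At the first equivalence point, 1 mol OH^- react per mol H2CO3, so n(H2CO3) = 0.0002205 / 1 = 0.0002205 mol.
[H2CO3] = 0.0002205 / 0.01845 L = 0.0119 M.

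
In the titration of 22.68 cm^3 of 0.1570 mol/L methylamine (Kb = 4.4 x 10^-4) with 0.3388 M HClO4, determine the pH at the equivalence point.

n(CH3NH2) = 0.1570 x 0.02268 = 0.003561 mol; V(HClO4) at equivalence = 0.003561/0.3388 = 0.01051 L.
At equivalence the base is fully converted to CH3NH3+; total volume = 0.03319 L, so [CH3NH3+] = 0.003561/0.03319 = 0.1073 M.
Ka(CH3NH3+) = Kw/Kb = 1.0e-14 / 4.4 x 10^-4 = 2.27e-11.
[H^+] = sqrt(Ka x [CH3NH3+]) = sqrt(2.27e-11 x 0.1073) = 1.56e-6 M.
pH = -log(1.56e-6) = 5.81.

5.81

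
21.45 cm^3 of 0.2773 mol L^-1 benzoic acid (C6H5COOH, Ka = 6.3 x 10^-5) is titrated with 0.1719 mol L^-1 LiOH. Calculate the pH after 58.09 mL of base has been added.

n(acid) = 0.2773 x 0.02145 = 0.005948 mol; n(LiOH) added = 0.1719 x 0.05809 = 0.009986 mol.
Base is in excess by 0.009986 - 0.005948 = 0.004038 mol in a total volume of 0.07954 L.
[OH^-] = 0.004038/0.07954 = 0.05076 M, so pOH = 1.29 and pH = 14.00 - 1.29 = 12.71.

12.71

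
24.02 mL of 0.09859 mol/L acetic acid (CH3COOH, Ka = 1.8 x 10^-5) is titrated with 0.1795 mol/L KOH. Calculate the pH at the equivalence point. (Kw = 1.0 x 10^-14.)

n(CH3COOH) = 0.09859 x 0.02402 = 0.002368 mol; V(KOH) at equivalence = 0.002368/0.1795 = 0.01319 L.
At equivalence all the acid is converted to CH3COO-; total volume = 0.02402 + 0.01319 = 0.03721 L, so [CH3COO-] = 0.002368/0.03721 = 0.06364 M.
Kb = Kw/Ka = 1.0e-14 / 1.8 x 10^-5 = 5.56e-10.
[OH^-] = sqrt(Kb x [CH3COO-]) = sqrt(5.56e-10 x 0.06364) = 5.95e-6 M.
pOH = 5.23, so pH = 14.00 - 5.23 = 8.77.

8.77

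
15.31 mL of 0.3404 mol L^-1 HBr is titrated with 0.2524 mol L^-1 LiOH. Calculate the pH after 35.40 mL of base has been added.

n(acid) = 0.3404 x 0.01531 = 0.005212 mol; n(LiOH) added = 0.2524 x 0.03540 = 0.008935 mol.
Base is in excess by 0.008935 - 0.005212 = 0.003723 mol in a total volume of 0.05071 L.
[OH^-] = 0.003723/0.05071 = 0.07343 M, so pOH = 1.13 and pH = 14.00 - 1.13 = 12.87.

12.87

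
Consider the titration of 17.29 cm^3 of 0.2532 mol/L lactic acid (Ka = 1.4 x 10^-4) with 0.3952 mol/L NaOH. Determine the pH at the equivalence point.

8.52

n(HC3H5O3) = 0.2532 x 0.01729 = 0.004378 mol; V(NaOH) at equivalence = 0.004378/0.3952 = 0.01108 L.
At equivalence all the acid is converted to C3H5O3-; total volume = 0.01729 + 0.01108 = 0.02837 L, so [C3H5O3-] = 0.004378/0.02837 = 0.1543 M.
Kb = Kw/Ka = 1.0e-14 / 1.4 x 10^-4 = 7.14e-11.
[OH^-] = sqrt(Kb x [C3H5O3-]) = sqrt(7.14e-11 x 0.1543) = 3.32e-6 M.
pOH = 5.48, so pH = 14.00 - 5.48 = 8.52.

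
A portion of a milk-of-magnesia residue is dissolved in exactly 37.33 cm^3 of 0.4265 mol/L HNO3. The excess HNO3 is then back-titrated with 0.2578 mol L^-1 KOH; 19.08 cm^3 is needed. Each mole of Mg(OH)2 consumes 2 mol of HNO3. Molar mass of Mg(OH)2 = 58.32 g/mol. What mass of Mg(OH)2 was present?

Total n(HNO3) added = 0.4265 x 0.03733 = 0.01592 mol.
n(KOH) used = 0.2578 x 0.01908 = 0.004919 mol, which equals the excess n(HNO3).
So n(HNO3) consumed by the sample = 0.01592 - 0.004919 = 0.01100 mol.
n(Mg(OH)2) = 0.01100 / 2 = 0.005501 mol.
mass = 0.005501 mol x 58.32 g/mol = 0.321 g.

0.321 g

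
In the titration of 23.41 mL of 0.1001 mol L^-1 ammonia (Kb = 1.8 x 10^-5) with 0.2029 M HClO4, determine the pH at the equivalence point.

5.21

n(NH3) = 0.1001 x 0.02341 = 0.002343 mol; V(HClO4) at equivalence = 0.002343/0.2029 = 0.01155 L.
At equivalence the base is fully converted to NH4+; total volume = 0.03496 L, so [NH4+] = 0.002343/0.03496 = 0.06703 M.
Ka(NH4+) = Kw/Kb = 1.0e-14 / 1.8 x 10^-5 = 5.56e-10.
[H^+] = sqrt(Ka x [NH4+]) = sqrt(5.56e-10 x 0.06703) = 6.10e-6 M.
pH = -log(6.10e-6) = 5.21.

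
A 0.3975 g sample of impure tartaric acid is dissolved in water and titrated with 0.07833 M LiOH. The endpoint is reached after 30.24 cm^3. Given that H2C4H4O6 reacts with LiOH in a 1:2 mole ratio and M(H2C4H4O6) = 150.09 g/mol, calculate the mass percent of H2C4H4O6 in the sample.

n(LiOH) = 0.07833 x 0.03024 = 0.002369 mol.
n(H2C4H4O6) = 0.002369 / 2 = 0.001184 mol.
mass of H2C4H4O6 = 0.001184 x 150.09 = 0.1778 g.
% purity = 0.1778 / 0.3975 x 100 = 44.7%.

44.7%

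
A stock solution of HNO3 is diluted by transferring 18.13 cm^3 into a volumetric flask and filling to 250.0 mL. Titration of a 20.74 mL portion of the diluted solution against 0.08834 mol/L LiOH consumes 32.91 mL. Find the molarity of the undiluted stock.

n(LiOH) = 0.08834 x 0.03291 = 0.002907 mol.
n(HNO3) in the aliquot = 0.002907 mol.
[diluted HNO3] = 0.002907 / 0.02074 = 0.1402 M.
Dilution factor = 250.0/18.13 = 13.79, so [stock] = 0.1402 x 13.79 = 1.93 M.

1.93 M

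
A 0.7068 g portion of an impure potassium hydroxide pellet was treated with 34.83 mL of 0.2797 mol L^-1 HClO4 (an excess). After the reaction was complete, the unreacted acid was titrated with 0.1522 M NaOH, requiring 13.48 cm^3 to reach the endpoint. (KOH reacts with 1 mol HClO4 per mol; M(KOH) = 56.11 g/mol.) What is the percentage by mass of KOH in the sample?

61.1%

Total n(HClO4) added = 0.2797 x 0.03483 = 0.009742 mol.
n(NaOH) used = 0.1522 x 0.01348 = 0.002052 mol, which equals the excess n(HClO4).
So n(HClO4) consumed by the sample = 0.009742 - 0.002052 = 0.007690 mol.
n(KOH) = 0.007690 / 1 = 0.007690 mol.
mass KOH = 0.007690 x 56.11 = 0.4315 g, so %KOH = 0.4315/0.7068 x 100 = 61.1%.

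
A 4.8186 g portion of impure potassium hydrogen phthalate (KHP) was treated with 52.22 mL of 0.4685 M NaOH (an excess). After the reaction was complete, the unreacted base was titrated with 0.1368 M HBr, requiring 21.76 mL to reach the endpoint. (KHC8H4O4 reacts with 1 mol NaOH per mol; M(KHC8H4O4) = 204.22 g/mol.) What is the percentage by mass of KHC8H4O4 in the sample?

Total n(NaOH) added = 0.4685 x 0.05222 = 0.02447 mol.
n(HBr) used = 0.1368 x 0.02176 = 0.002977 mol, which equals the excess n(NaOH).
So n(NaOH) consumed by the sample = 0.02447 - 0.002977 = 0.02149 mol.
n(KHC8H4O4) = 0.02149 / 1 = 0.02149 mol.
mass KHC8H4O4 = 0.02149 x 204.22 = 4.388 g, so %KHC8H4O4 = 4.388/4.8186 x 100 = 91.1%.

91.1%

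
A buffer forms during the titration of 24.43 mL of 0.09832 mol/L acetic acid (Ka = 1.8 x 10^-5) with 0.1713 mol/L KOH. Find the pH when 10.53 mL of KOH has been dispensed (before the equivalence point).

Initial n(CH3COOH) = 0.09832 x 0.02443 = 0.002402 mol.
n(KOH) added = 0.1713 x 0.01053 = 0.001804 mol, converting that many moles of CH3COOH to CH3COO-.
Remaining n(CH3COOH) = 0.0005982 mol; n(CH3COO-) = 0.001804 mol.
By Henderson-Hasselbalch, pH = pKa + log([A^-]/[HA]) = 4.74 + log(0.001804/0.0005982) = 4.74 + (+0.48) = 5.22.

5.22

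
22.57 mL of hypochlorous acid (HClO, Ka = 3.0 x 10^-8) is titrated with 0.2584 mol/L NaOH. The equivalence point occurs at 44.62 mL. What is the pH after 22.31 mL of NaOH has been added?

7.52

22.31 mL is exactly half the equivalence volume (44.62/2), i.e. the half-equivalence point.
There, n(HA) = n(A^-), so pH = pKa = -log(3.0 x 10^-8) = 7.52.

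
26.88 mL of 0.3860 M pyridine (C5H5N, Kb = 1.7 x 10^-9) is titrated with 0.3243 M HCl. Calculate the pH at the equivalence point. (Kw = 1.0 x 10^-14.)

n(C5H5N) = 0.3860 x 0.02688 = 0.01038 mol; V(HCl) at equivalence = 0.01038/0.3243 = 0.03199 L.
At equivalence the base is fully converted to C5H5NH+; total volume = 0.05887 L, so [C5H5NH+] = 0.01038/0.05887 = 0.1762 M.
Ka(C5H5NH+) = Kw/Kb = 1.0e-14 / 1.7 x 10^-9 = 5.88e-6.
[H^+] = sqrt(Ka x [C5H5NH+]) = sqrt(5.88e-6 x 0.1762) = 0.00102 M.
pH = -log(0.00102) = 2.99.

2.99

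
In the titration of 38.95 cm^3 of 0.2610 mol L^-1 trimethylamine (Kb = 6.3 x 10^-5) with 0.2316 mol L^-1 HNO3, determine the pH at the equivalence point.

5.36

n((CH3)3N) = 0.2610 x 0.03895 = 0.01017 mol; V(HNO3) at equivalence = 0.01017/0.2316 = 0.04389 L.
At equivalence the base is fully converted to (CH3)3NH+; total volume = 0.08284 L, so [(CH3)3NH+] = 0.01017/0.08284 = 0.1227 M.
Ka((CH3)3NH+) = Kw/Kb = 1.0e-14 / 6.3 x 10^-5 = 1.59e-10.
[H^+] = sqrt(Ka x [(CH3)3NH+]) = sqrt(1.59e-10 x 0.1227) = 4.41e-6 M.
pH = -log(4.41e-6) = 5.36.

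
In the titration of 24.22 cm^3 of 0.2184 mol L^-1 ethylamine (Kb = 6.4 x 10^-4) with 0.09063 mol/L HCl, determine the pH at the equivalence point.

n(C2H5NH2) = 0.2184 x 0.02422 = 0.005290 mol; V(HCl) at equivalence = 0.005290/0.09063 = 0.05837 L.
At equivalence the base is fully converted to C2H5NH3+; total volume = 0.08259 L, so [C2H5NH3+] = 0.005290/0.08259 = 0.06405 M.
Ka(C2H5NH3+) = Kw/Kb = 1.0e-14 / 6.4 x 10^-4 = 1.56e-11.
[H^+] = sqrt(Ka x [C2H5NH3+]) = sqrt(1.56e-11 x 0.06405) = 1.00e-6 M.
pH = -log(1.00e-6) = 6.00.

6.00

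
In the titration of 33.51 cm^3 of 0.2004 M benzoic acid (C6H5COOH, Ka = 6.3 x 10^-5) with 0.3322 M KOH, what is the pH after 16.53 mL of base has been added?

Initial n(C6H5COOH) = 0.2004 x 0.03351 = 0.006715 mol.
n(KOH) added = 0.3322 x 0.01653 = 0.005491 mol, converting that many moles of C6H5COOH to C6H5COO-.
Remaining n(C6H5COOH) = 0.001224 mol; n(C6H5COO-) = 0.005491 mol.
By Henderson-Hasselbalch, pH = pKa + log([A^-]/[HA]) = 4.20 + log(0.005491/0.001224) = 4.20 + (+0.65) = 4.85.

4.85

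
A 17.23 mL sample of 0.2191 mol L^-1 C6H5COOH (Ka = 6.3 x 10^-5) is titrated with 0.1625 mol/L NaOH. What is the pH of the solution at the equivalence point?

n(C6H5COOH) = 0.2191 x 0.01723 = 0.003775 mol; V(NaOH) at equivalence = 0.003775/0.1625 = 0.02323 L.
At equivalence all the acid is converted to C6H5COO-; total volume = 0.01723 + 0.02323 = 0.04046 L, so [C6H5COO-] = 0.003775/0.04046 = 0.09330 M.
Kb = Kw/Ka = 1.0e-14 / 6.3 x 10^-5 = 1.59e-10.
[OH^-] = sqrt(Kb x [C6H5COO-]) = sqrt(1.59e-10 x 0.09330) = 3.85e-6 M.
pOH = 5.41, so pH = 14.00 - 5.41 = 8.59.

8.59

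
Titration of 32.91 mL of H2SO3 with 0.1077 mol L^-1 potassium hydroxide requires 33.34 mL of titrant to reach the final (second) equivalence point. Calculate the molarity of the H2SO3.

n(KOH) = 0.1077 x 0.03334 = 0.003591 mol.
At the final (second) equivalence point, 2 mol OH^- react per mol H2SO3, so n(H2SO3) = 0.003591 / 2 = 0.001795 mol.
[H2SO3] = 0.001795 / 0.03291 L = 0.0546 M.

0.0546 M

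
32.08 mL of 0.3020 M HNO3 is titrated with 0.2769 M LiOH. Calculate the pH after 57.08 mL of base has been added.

n(acid) = 0.3020 x 0.03208 = 0.009688 mol; n(LiOH) added = 0.2769 x 0.05708 = 0.01581 mol.
Base is in excess by 0.01581 - 0.009688 = 0.006117 mol in a total volume of 0.08916 L.
[OH^-] = 0.006117/0.08916 = 0.06861 M, so pOH = 1.16 and pH = 14.00 - 1.16 = 12.84.

12.84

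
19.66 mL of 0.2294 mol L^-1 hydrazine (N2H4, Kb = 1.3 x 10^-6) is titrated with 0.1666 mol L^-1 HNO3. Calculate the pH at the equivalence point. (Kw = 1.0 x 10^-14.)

4.56

n(N2H4) = 0.2294 x 0.01966 = 0.004510 mol; V(HNO3) at equivalence = 0.004510/0.1666 = 0.02707 L.
At equivalence the base is fully converted to N2H5+; total volume = 0.04673 L, so [N2H5+] = 0.004510/0.04673 = 0.09651 M.
Ka(N2H5+) = Kw/Kb = 1.0e-14 / 1.3 x 10^-6 = 7.69e-9.
[H^+] = sqrt(Ka x [N2H5+]) = sqrt(7.69e-9 x 0.09651) = 2.72e-5 M.
pH = -log(2.72e-5) = 4.56.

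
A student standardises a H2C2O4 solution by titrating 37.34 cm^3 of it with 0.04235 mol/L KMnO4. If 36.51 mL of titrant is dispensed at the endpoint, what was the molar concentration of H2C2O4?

0.104 M

n(KMnO4) = 0.04235 x 0.03651 = 0.001546 mol.
From the balanced equation, 2 mol KMnO4 reacts with 5 mol H2C2O4, so n(H2C2O4) = 0.001546 x 5/2 = 0.003865 mol.
[H2C2O4] = 0.003865 / 0.03734 L = 0.104 M.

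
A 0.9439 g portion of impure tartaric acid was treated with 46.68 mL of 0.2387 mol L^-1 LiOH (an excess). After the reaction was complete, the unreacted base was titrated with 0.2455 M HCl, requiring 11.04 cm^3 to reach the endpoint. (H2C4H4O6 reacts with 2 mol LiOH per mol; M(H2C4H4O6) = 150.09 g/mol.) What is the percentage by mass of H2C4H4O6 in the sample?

Total n(LiOH) added = 0.2387 x 0.04668 = 0.01114 mol.
n(HCl) used = 0.2455 x 0.01104 = 0.002710 mol, which equals the excess n(LiOH).
So n(LiOH) consumed by the sample = 0.01114 - 0.002710 = 0.008432 mol.
n(H2C4H4O6) = 0.008432 / 2 = 0.004216 mol.
mass H2C4H4O6 = 0.004216 x 150.09 = 0.6328 g, so %H2C4H4O6 = 0.6328/0.9439 x 100 = 67.0%.

67.0%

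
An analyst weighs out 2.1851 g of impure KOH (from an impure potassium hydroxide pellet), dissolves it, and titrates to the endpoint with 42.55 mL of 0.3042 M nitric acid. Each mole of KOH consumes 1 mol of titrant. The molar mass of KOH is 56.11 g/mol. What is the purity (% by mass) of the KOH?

n(HNO3) = 0.3042 x 0.04255 = 0.01294 mol.
n(KOH) = 0.01294 / 1 = 0.01294 mol.
mass of KOH = 0.01294 x 56.11 = 0.7263 g.
% purity = 0.7263 / 2.1851 x 100 = 33.2%.

33.2%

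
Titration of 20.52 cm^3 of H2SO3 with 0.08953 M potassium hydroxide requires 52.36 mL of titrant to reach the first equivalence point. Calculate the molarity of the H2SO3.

0.228 M

n(KOH) = 0.08953 x 0.05236 = 0.004688 mol.
At the first equivalence point, 1 mol OH^- react per mol H2SO3, so n(H2SO3) = 0.004688 / 1 = 0.004688 mol.
[H2SO3] = 0.004688 / 0.02052 L = 0.228 M.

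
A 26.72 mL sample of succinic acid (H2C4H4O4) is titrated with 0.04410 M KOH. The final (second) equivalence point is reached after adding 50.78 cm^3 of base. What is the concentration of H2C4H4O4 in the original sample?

n(KOH) = 0.04410 x 0.05078 = 0.002239 mol.
At the final (second) equivalence point, 2 mol OH^- react per mol H2C4H4O4, so n(H2C4H4O4) = 0.002239 / 2 = 0.001120 mol.
[H2C4H4O4] = 0.001120 / 0.02672 L = 0.0419 M.

0.0419 M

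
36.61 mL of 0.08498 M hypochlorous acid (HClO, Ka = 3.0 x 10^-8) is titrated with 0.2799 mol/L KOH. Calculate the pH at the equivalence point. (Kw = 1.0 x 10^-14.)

n(HClO) = 0.08498 x 0.03661 = 0.003111 mol; V(KOH) at equivalence = 0.003111/0.2799 = 0.01112 L.
At equivalence all the acid is converted to ClO-; total volume = 0.03661 + 0.01112 = 0.04773 L, so [ClO-] = 0.003111/0.04773 = 0.06519 M.
Kb = Kw/Ka = 1.0e-14 / 3.0 x 10^-8 = 3.33e-7.
[OH^-] = sqrt(Kb x [ClO-]) = sqrt(3.33e-7 x 0.06519) = 0.000147 M.
pOH = 3.83, so pH = 14.00 - 3.83 = 10.17.

10.17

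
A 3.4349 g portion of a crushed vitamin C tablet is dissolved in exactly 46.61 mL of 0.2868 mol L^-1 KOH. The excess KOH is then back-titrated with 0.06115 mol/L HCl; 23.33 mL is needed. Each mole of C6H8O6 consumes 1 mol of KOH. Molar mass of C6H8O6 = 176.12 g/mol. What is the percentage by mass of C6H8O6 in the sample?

61.2%

Total n(KOH) added = 0.2868 x 0.04661 = 0.01337 mol.
n(HCl) used = 0.06115 x 0.02333 = 0.001427 mol, which equals the excess n(KOH).
So n(KOH) consumed by the sample = 0.01337 - 0.001427 = 0.01194 mol.
n(C6H8O6) = 0.01194 / 1 = 0.01194 mol.
mass C6H8O6 = 0.01194 x 176.12 = 2.103 g, so %C6H8O6 = 2.103/3.4349 x 100 = 61.2%.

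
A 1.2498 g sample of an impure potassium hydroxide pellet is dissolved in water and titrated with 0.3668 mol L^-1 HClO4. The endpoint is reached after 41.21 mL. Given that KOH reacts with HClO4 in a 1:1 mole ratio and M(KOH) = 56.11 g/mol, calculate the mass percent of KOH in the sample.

67.9%

n(HClO4) = 0.3668 x 0.04121 = 0.01512 mol.
n(KOH) = 0.01512 / 1 = 0.01512 mol.
mass of KOH = 0.01512 x 56.11 = 0.8481 g.
% purity = 0.8481 / 1.2498 x 100 = 67.9%.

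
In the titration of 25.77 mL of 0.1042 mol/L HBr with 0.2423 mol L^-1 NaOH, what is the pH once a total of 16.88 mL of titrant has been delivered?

n(acid) = 0.1042 x 0.02577 = 0.002685 mol; n(NaOH) added = 0.2423 x 0.01688 = 0.004090 mol.
Base is in excess by 0.004090 - 0.002685 = 0.001405 mol in a total volume of 0.04265 L.
[OH^-] = 0.001405/0.04265 = 0.03294 M, so pOH = 1.48 and pH = 14.00 - 1.48 = 12.52.

12.52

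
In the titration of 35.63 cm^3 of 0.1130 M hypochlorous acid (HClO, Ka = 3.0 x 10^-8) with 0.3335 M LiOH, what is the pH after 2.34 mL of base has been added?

6.90

Initial n(HClO) = 0.1130 x 0.03563 = 0.004026 mol.
n(LiOH) added = 0.3335 x 0.002340 = 0.0007804 mol, converting that many moles of HClO to ClO-.
Remaining n(HClO) = 0.003246 mol; n(ClO-) = 0.0007804 mol.
By Henderson-Hasselbalch, pH = pKa + log([A^-]/[HA]) = 7.52 + log(0.0007804/0.003246) = 7.52 + (-0.62) = 6.90.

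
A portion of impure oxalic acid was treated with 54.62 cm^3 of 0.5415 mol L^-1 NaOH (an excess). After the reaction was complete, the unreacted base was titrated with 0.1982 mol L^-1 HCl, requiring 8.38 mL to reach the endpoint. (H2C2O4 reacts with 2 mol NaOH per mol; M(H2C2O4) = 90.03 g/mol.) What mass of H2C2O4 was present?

1.26 g

Total n(NaOH) added = 0.5415 x 0.05462 = 0.02958 mol.
n(HCl) used = 0.1982 x 0.008380 = 0.001661 mol, which equals the excess n(NaOH).
So n(NaOH) consumed by the sample = 0.02958 - 0.001661 = 0.02792 mol.
n(H2C2O4) = 0.02792 / 2 = 0.01396 mol.
mass = 0.01396 mol x 90.03 g/mol = 1.26 g.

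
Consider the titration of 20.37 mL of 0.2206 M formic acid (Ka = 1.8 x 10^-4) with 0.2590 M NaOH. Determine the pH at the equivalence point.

8.41

n(HCOOH) = 0.2206 x 0.02037 = 0.004494 mol; V(NaOH) at equivalence = 0.004494/0.2590 = 0.01735 L.
At equivalence all the acid is converted to HCOO-; total volume = 0.02037 + 0.01735 = 0.03772 L, so [HCOO-] = 0.004494/0.03772 = 0.1191 M.
Kb = Kw/Ka = 1.0e-14 / 1.8 x 10^-4 = 5.56e-11.
[OH^-] = sqrt(Kb x [HCOO-]) = sqrt(5.56e-11 x 0.1191) = 2.57e-6 M.
pOH = 5.59, so pH = 14.00 - 5.59 = 8.41.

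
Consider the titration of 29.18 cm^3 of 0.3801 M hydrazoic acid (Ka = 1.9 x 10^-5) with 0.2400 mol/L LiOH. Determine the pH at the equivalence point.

8.94

n(HN3) = 0.3801 x 0.02918 = 0.01109 mol; V(LiOH) at equivalence = 0.01109/0.2400 = 0.04621 L.
At equivalence all the acid is converted to N3-; total volume = 0.02918 + 0.04621 = 0.07539 L, so [N3-] = 0.01109/0.07539 = 0.1471 M.
Kb = Kw/Ka = 1.0e-14 / 1.9 x 10^-5 = 5.26e-10.
[OH^-] = sqrt(Kb x [N3-]) = sqrt(5.26e-10 x 0.1471) = 8.80e-6 M.
pOH = 5.06, so pH = 14.00 - 5.06 = 8.94.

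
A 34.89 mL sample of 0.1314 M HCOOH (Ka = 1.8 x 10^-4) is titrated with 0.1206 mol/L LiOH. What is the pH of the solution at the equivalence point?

n(HCOOH) = 0.1314 x 0.03489 = 0.004585 mol; V(LiOH) at equivalence = 0.004585/0.1206 = 0.03801 L.
At equivalence all the acid is converted to HCOO-; total volume = 0.03489 + 0.03801 = 0.07290 L, so [HCOO-] = 0.004585/0.07290 = 0.06288 M.
Kb = Kw/Ka = 1.0e-14 / 1.8 x 10^-4 = 5.56e-11.
[OH^-] = sqrt(Kb x [HCOO-]) = sqrt(5.56e-11 x 0.06288) = 1.87e-6 M.
pOH = 5.73, so pH = 14.00 - 5.73 = 8.27.

8.27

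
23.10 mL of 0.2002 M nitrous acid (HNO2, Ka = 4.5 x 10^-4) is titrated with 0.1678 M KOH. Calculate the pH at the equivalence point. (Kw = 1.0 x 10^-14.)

8.15

n(HNO2) = 0.2002 x 0.02310 = 0.004625 mol; V(KOH) at equivalence = 0.004625/0.1678 = 0.02756 L.
At equivalence all the acid is converted to NO2-; total volume = 0.02310 + 0.02756 = 0.05066 L, so [NO2-] = 0.004625/0.05066 = 0.09129 M.
Kb = Kw/Ka = 1.0e-14 / 4.5 x 10^-4 = 2.22e-11.
[OH^-] = sqrt(Kb x [NO2-]) = sqrt(2.22e-11 x 0.09129) = 1.42e-6 M.
pOH = 5.85, so pH = 14.00 - 5.85 = 8.15.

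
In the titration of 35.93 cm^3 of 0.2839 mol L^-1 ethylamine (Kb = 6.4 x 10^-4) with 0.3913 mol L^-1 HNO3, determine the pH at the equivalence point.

n(C2H5NH2) = 0.2839 x 0.03593 = 0.01020 mol; V(HNO3) at equivalence = 0.01020/0.3913 = 0.02607 L.
At equivalence the base is fully converted to C2H5NH3+; total volume = 0.06200 L, so [C2H5NH3+] = 0.01020/0.06200 = 0.1645 M.
Ka(C2H5NH3+) = Kw/Kb = 1.0e-14 / 6.4 x 10^-4 = 1.56e-11.
[H^+] = sqrt(Ka x [C2H5NH3+]) = sqrt(1.56e-11 x 0.1645) = 1.60e-6 M.
pH = -log(1.60e-6) = 5.79.

5.79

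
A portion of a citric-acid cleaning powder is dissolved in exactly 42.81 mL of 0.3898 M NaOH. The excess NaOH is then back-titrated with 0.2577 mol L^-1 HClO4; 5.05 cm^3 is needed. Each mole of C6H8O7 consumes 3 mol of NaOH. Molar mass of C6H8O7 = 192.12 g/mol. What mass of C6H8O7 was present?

0.985 g

Total n(NaOH) added = 0.3898 x 0.04281 = 0.01669 mol.
n(HClO4) used = 0.2577 x 0.005050 = 0.001301 mol, which equals the excess n(NaOH).
So n(NaOH) consumed by the sample = 0.01669 - 0.001301 = 0.01539 mol.
n(C6H8O7) = 0.01539 / 3 = 0.005129 mol.
mass = 0.005129 mol x 192.12 g/mol = 0.985 g.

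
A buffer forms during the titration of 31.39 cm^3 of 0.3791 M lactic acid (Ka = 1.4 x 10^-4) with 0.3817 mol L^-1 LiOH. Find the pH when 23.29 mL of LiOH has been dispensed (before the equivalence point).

4.32

Initial n(HC3H5O3) = 0.3791 x 0.03139 = 0.01190 mol.
n(LiOH) added = 0.3817 x 0.02329 = 0.008890 mol, converting that many moles of HC3H5O3 to C3H5O3-.
Remaining n(HC3H5O3) = 0.003010 mol; n(C3H5O3-) = 0.008890 mol.
By Henderson-Hasselbalch, pH = pKa + log([A^-]/[HA]) = 3.85 + log(0.008890/0.003010) = 3.85 + (+0.47) = 4.32.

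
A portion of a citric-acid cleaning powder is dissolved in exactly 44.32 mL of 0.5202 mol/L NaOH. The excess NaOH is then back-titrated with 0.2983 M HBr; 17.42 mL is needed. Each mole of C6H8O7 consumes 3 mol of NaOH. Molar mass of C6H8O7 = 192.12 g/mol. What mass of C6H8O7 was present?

1.14 g

Total n(NaOH) added = 0.5202 x 0.04432 = 0.02306 mol.
n(HBr) used = 0.2983 x 0.01742 = 0.005196 mol, which equals the excess n(NaOH).
So n(NaOH) consumed by the sample = 0.02306 - 0.005196 = 0.01786 mol.
n(C6H8O7) = 0.01786 / 3 = 0.005953 mol.
mass = 0.005953 mol x 192.12 g/mol = 1.14 g.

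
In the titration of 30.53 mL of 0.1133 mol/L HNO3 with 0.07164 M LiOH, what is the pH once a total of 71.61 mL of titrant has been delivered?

12.21

n(acid) = 0.1133 x 0.03053 = 0.003459 mol; n(LiOH) added = 0.07164 x 0.07161 = 0.005130 mol.
Base is in excess by 0.005130 - 0.003459 = 0.001671 mol in a total volume of 0.1021 L.
[OH^-] = 0.001671/0.1021 = 0.01636 M, so pOH = 1.79 and pH = 14.00 - 1.79 = 12.21.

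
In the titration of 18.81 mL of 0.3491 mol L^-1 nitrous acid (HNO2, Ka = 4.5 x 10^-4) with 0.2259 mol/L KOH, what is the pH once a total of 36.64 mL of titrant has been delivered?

12.49

n(acid) = 0.3491 x 0.01881 = 0.006567 mol; n(KOH) added = 0.2259 x 0.03664 = 0.008277 mol.
Base is in excess by 0.008277 - 0.006567 = 0.001710 mol in a total volume of 0.05545 L.
[OH^-] = 0.001710/0.05545 = 0.03085 M, so pOH = 1.51 and pH = 14.00 - 1.51 = 12.49.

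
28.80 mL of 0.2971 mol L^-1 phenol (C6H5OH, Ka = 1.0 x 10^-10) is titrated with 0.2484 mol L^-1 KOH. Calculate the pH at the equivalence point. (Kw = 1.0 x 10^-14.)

n(C6H5OH) = 0.2971 x 0.02880 = 0.008556 mol; V(KOH) at equivalence = 0.008556/0.2484 = 0.03445 L.
At equivalence all the acid is converted to C6H5O-; total volume = 0.02880 + 0.03445 = 0.06325 L, so [C6H5O-] = 0.008556/0.06325 = 0.1353 M.
Kb = Kw/Ka = 1.0e-14 / 1.0 x 10^-10 = 0.000100.
[OH^-] = sqrt(Kb x [C6H5O-]) = sqrt(0.000100 x 0.1353) = 0.00368 M.
pOH = 2.43, so pH = 14.00 - 2.43 = 11.57.

11.57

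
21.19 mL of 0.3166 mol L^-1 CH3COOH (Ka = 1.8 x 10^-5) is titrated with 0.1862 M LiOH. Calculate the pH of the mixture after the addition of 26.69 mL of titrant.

5.20

Initial n(CH3COOH) = 0.3166 x 0.02119 = 0.006709 mol.
n(LiOH) added = 0.1862 x 0.02669 = 0.004970 mol, converting that many moles of CH3COOH to CH3COO-.
Remaining n(CH3COOH) = 0.001739 mol; n(CH3COO-) = 0.004970 mol.
By Henderson-Hasselbalch, pH = pKa + log([A^-]/[HA]) = 4.74 + log(0.004970/0.001739) = 4.74 + (+0.46) = 5.20.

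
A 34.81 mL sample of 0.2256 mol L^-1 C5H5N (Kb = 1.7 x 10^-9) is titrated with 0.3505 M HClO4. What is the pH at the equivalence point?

n(C5H5N) = 0.2256 x 0.03481 = 0.007853 mol; V(HClO4) at equivalence = 0.007853/0.3505 = 0.02241 L.
At equivalence the base is fully converted to C5H5NH+; total volume = 0.05722 L, so [C5H5NH+] = 0.007853/0.05722 = 0.1373 M.
Ka(C5H5NH+) = Kw/Kb = 1.0e-14 / 1.7 x 10^-9 = 5.88e-6.
[H^+] = sqrt(Ka x [C5H5NH+]) = sqrt(5.88e-6 x 0.1373) = 0.000899 M.
pH = -log(0.000899) = 3.05.

3.05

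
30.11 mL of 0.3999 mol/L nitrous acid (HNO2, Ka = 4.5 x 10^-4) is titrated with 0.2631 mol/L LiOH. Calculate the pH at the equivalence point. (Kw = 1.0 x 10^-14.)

8.27

n(HNO2) = 0.3999 x 0.03011 = 0.01204 mol; V(LiOH) at equivalence = 0.01204/0.2631 = 0.04577 L.
At equivalence all the acid is converted to NO2-; total volume = 0.03011 + 0.04577 = 0.07588 L, so [NO2-] = 0.01204/0.07588 = 0.1587 M.
Kb = Kw/Ka = 1.0e-14 / 4.5 x 10^-4 = 2.22e-11.
[OH^-] = sqrt(Kb x [NO2-]) = sqrt(2.22e-11 x 0.1587) = 1.88e-6 M.
pOH = 5.73, so pH = 14.00 - 5.73 = 8.27.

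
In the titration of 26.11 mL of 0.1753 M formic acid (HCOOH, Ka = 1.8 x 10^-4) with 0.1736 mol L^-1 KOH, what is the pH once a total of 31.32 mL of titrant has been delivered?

n(acid) = 0.1753 x 0.02611 = 0.004577 mol; n(KOH) added = 0.1736 x 0.03132 = 0.005437 mol.
Base is in excess by 0.005437 - 0.004577 = 0.0008601 mol in a total volume of 0.05743 L.
[OH^-] = 0.0008601/0.05743 = 0.01498 M, so pOH = 1.82 and pH = 14.00 - 1.82 = 12.18.

12.18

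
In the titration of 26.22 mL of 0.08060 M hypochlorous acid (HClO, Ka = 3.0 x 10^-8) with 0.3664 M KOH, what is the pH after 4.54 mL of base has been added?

8.09

Initial n(HClO) = 0.08060 x 0.02622 = 0.002113 mol.
n(KOH) added = 0.3664 x 0.004540 = 0.001663 mol, converting that many moles of HClO to ClO-.
Remaining n(HClO) = 0.0004499 mol; n(ClO-) = 0.001663 mol.
By Henderson-Hasselbalch, pH = pKa + log([A^-]/[HA]) = 7.52 + log(0.001663/0.0004499) = 7.52 + (+0.57) = 8.09.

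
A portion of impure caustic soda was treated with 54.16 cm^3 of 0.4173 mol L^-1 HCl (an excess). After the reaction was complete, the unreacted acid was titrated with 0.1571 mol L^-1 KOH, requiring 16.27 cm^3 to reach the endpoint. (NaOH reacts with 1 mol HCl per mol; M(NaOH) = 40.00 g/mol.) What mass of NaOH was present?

0.802 g

Total n(HCl) added = 0.4173 x 0.05416 = 0.02260 mol.
n(KOH) used = 0.1571 x 0.01627 = 0.002556 mol, which equals the excess n(HCl).
So n(HCl) consumed by the sample = 0.02260 - 0.002556 = 0.02004 mol.
n(NaOH) = 0.02004 / 1 = 0.02004 mol.
mass = 0.02004 mol x 40.00 g/mol = 0.802 g.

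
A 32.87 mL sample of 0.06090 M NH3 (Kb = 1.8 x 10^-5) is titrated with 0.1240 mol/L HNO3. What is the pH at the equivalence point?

5.32

n(NH3) = 0.06090 x 0.03287 = 0.002002 mol; V(HNO3) at equivalence = 0.002002/0.1240 = 0.01614 L.
At equivalence the base is fully converted to NH4+; total volume = 0.04901 L, so [NH4+] = 0.002002/0.04901 = 0.04084 M.
Ka(NH4+) = Kw/Kb = 1.0e-14 / 1.8 x 10^-5 = 5.56e-10.
[H^+] = sqrt(Ka x [NH4+]) = sqrt(5.56e-10 x 0.04084) = 4.76e-6 M.
pH = -log(4.76e-6) = 5.32.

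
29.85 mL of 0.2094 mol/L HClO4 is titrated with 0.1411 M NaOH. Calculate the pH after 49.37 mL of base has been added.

11.96

n(acid) = 0.2094 x 0.02985 = 0.006251 mol; n(NaOH) added = 0.1411 x 0.04937 = 0.006966 mol.
Base is in excess by 0.006966 - 0.006251 = 0.0007155 mol in a total volume of 0.07922 L.
[OH^-] = 0.0007155/0.07922 = 0.009032 M, so pOH = 2.04 and pH = 14.00 - 2.04 = 11.96.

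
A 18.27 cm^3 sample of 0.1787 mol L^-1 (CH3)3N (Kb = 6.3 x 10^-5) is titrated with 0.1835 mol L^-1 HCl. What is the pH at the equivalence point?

5.42

n((CH3)3N) = 0.1787 x 0.01827 = 0.003265 mol; V(HCl) at equivalence = 0.003265/0.1835 = 0.01779 L.
At equivalence the base is fully converted to (CH3)3NH+; total volume = 0.03606 L, so [(CH3)3NH+] = 0.003265/0.03606 = 0.09053 M.
Ka((CH3)3NH+) = Kw/Kb = 1.0e-14 / 6.3 x 10^-5 = 1.59e-10.
[H^+] = sqrt(Ka x [(CH3)3NH+]) = sqrt(1.59e-10 x 0.09053) = 3.79e-6 M.
pH = -log(3.79e-6) = 5.42.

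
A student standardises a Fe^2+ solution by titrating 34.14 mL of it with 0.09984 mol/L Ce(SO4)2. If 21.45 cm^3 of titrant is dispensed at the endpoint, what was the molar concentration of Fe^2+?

0.0627 M

n(Ce(SO4)2) = 0.09984 x 0.02145 = 0.002142 mol.
From the balanced equation, 1 mol Ce(SO4)2 reacts with 1 mol Fe^2+, so n(Fe^2+) = 0.002142 x 1/1 = 0.002142 mol.
[Fe^2+] = 0.002142 / 0.03414 L = 0.0627 M.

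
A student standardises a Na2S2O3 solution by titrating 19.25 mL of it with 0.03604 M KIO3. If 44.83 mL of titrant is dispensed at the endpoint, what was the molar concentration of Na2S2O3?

n(KIO3) = 0.03604 x 0.04483 = 0.001616 mol.
From the balanced equation, 1 mol KIO3 reacts with 6 mol Na2S2O3, so n(Na2S2O3) = 0.001616 x 6/1 = 0.009694 mol.
[Na2S2O3] = 0.009694 / 0.01925 L = 0.504 M.

0.504 M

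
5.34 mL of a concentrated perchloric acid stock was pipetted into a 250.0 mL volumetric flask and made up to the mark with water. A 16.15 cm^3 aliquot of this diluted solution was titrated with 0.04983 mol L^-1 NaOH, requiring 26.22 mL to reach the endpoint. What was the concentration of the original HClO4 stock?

3.79 M

n(NaOH) = 0.04983 x 0.02622 = 0.001307 mol.
n(HClO4) in the aliquot = 0.001307 mol.
[diluted HClO4] = 0.001307 / 0.01615 = 0.08090 M.
Dilution factor = 250.0/5.340 = 46.82, so [stock] = 0.08090 x 46.82 = 3.79 M.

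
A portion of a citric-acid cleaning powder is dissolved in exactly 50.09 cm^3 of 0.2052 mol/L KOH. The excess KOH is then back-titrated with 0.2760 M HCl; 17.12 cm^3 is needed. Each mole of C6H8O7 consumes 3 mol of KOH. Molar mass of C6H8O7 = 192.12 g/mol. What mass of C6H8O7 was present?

0.356 g

Total n(KOH) added = 0.2052 x 0.05009 = 0.01028 mol.
n(HCl) used = 0.2760 x 0.01712 = 0.004725 mol, which equals the excess n(KOH).
So n(KOH) consumed by the sample = 0.01028 - 0.004725 = 0.005553 mol.
n(C6H8O7) = 0.005553 / 3 = 0.001851 mol.
mass = 0.001851 mol x 192.12 g/mol = 0.356 g.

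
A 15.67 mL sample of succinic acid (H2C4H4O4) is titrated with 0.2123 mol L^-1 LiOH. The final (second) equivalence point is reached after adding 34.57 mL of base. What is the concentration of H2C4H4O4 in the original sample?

0.234 M

n(LiOH) = 0.2123 x 0.03457 = 0.007339 mol.
At the final (second) equivalence point, 2 mol OH^- react per mol H2C4H4O4, so n(H2C4H4O4) = 0.007339 / 2 = 0.003670 mol.
[H2C4H4O4] = 0.003670 / 0.01567 L = 0.234 M.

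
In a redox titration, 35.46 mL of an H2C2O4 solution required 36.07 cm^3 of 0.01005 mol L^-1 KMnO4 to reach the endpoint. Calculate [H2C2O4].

n(KMnO4) = 0.01005 x 0.03607 = 0.0003625 mol.
From the balanced equation, 2 mol KMnO4 reacts with 5 mol H2C2O4, so n(H2C2O4) = 0.0003625 x 5/2 = 0.0009063 mol.
[H2C2O4] = 0.0009063 / 0.03546 L = 0.0256 M.

0.0256 M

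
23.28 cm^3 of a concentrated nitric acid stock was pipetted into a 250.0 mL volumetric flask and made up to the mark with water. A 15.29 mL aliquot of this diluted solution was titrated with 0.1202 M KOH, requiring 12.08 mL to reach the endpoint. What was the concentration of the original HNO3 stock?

1.02 M

n(KOH) = 0.1202 x 0.01208 = 0.001452 mol.
n(HNO3) in the aliquot = 0.001452 mol.
[diluted HNO3] = 0.001452 / 0.01529 = 0.09497 M.
Dilution factor = 250.0/23.28 = 10.74, so [stock] = 0.09497 x 10.74 = 1.02 M.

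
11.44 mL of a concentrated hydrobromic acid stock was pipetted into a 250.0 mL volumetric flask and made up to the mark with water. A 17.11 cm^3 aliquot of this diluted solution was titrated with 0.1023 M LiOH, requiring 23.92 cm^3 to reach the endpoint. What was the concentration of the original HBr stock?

3.13 M

n(LiOH) = 0.1023 x 0.02392 = 0.002447 mol.
n(HBr) in the aliquot = 0.002447 mol.
[diluted HBr] = 0.002447 / 0.01711 = 0.1430 M.
Dilution factor = 250.0/11.44 = 21.85, so [stock] = 0.1430 x 21.85 = 3.13 M.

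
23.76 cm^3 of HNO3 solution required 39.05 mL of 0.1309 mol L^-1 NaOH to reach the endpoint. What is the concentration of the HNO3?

0.215 M

n(NaOH) delivered = 0.1309 x 0.03905 = 0.005112 mol.
For a 1:1 reaction, n(HNO3) = 0.005112 mol.
[HNO3] = 0.005112 mol / 0.02376 L = 0.215 M.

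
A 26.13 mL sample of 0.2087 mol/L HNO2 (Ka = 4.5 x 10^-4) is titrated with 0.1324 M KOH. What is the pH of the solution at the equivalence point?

8.13

n(HNO2) = 0.2087 x 0.02613 = 0.005453 mol; V(KOH) at equivalence = 0.005453/0.1324 = 0.04119 L.
At equivalence all the acid is converted to NO2-; total volume = 0.02613 + 0.04119 = 0.06732 L, so [NO2-] = 0.005453/0.06732 = 0.08101 M.
Kb = Kw/Ka = 1.0e-14 / 4.5 x 10^-4 = 2.22e-11.
[OH^-] = sqrt(Kb x [NO2-]) = sqrt(2.22e-11 x 0.08101) = 1.34e-6 M.
pOH = 5.87, so pH = 14.00 - 5.87 = 8.13.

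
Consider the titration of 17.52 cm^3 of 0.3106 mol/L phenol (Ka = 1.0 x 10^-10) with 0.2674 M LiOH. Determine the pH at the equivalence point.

n(C6H5OH) = 0.3106 x 0.01752 = 0.005442 mol; V(LiOH) at equivalence = 0.005442/0.2674 = 0.02035 L.
At equivalence all the acid is converted to C6H5O-; total volume = 0.01752 + 0.02035 = 0.03787 L, so [C6H5O-] = 0.005442/0.03787 = 0.1437 M.
Kb = Kw/Ka = 1.0e-14 / 1.0 x 10^-10 = 0.000100.
[OH^-] = sqrt(Kb x [C6H5O-]) = sqrt(0.000100 x 0.1437) = 0.00379 M.
pOH = 2.42, so pH = 14.00 - 2.42 = 11.58.

11.58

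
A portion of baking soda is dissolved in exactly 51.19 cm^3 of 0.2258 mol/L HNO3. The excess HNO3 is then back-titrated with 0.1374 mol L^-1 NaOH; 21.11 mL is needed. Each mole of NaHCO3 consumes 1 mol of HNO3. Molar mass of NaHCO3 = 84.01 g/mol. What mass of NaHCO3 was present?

Total n(HNO3) added = 0.2258 x 0.05119 = 0.01156 mol.
n(NaOH) used = 0.1374 x 0.02111 = 0.002901 mol, which equals the excess n(HNO3).
So n(HNO3) consumed by the sample = 0.01156 - 0.002901 = 0.008658 mol.
n(NaHCO3) = 0.008658 / 1 = 0.008658 mol.
mass = 0.008658 mol x 84.01 g/mol = 0.727 g.

0.727 g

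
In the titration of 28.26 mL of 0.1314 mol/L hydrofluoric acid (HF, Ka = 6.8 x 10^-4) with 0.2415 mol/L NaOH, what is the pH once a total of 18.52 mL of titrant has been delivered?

12.21

n(acid) = 0.1314 x 0.02826 = 0.003713 mol; n(NaOH) added = 0.2415 x 0.01852 = 0.004473 mol.
Base is in excess by 0.004473 - 0.003713 = 0.0007592 mol in a total volume of 0.04678 L.
[OH^-] = 0.0007592/0.04678 = 0.01623 M, so pOH = 1.79 and pH = 14.00 - 1.79 = 12.21.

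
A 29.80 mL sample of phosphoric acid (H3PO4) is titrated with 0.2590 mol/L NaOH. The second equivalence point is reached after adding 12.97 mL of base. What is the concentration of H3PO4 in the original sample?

0.0564 M

n(NaOH) = 0.2590 x 0.01297 = 0.003359 mol.
At the second equivalence point, 2 mol OH^- react per mol H3PO4, so n(H3PO4) = 0.003359 / 2 = 0.001680 mol.
[H3PO4] = 0.001680 / 0.02980 L = 0.0564 M.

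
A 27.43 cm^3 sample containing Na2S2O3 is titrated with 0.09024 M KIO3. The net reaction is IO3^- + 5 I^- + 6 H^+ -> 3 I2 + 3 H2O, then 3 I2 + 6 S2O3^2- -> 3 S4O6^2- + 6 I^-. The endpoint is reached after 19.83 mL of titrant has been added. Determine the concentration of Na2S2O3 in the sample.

n(KIO3) = 0.09024 x 0.01983 = 0.001789 mol.
From the balanced equation, 1 mol KIO3 reacts with 6 mol Na2S2O3, so n(Na2S2O3) = 0.001789 x 6/1 = 0.01074 mol.
[Na2S2O3] = 0.01074 / 0.02743 L = 0.391 M.

0.391 M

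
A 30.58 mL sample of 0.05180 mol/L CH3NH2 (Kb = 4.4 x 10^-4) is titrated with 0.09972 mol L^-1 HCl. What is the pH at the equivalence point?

6.06

n(CH3NH2) = 0.05180 x 0.03058 = 0.001584 mol; V(HCl) at equivalence = 0.001584/0.09972 = 0.01588 L.
At equivalence the base is fully converted to CH3NH3+; total volume = 0.04646 L, so [CH3NH3+] = 0.001584/0.04646 = 0.03409 M.
Ka(CH3NH3+) = Kw/Kb = 1.0e-14 / 4.4 x 10^-4 = 2.27e-11.
[H^+] = sqrt(Ka x [CH3NH3+]) = sqrt(2.27e-11 x 0.03409) = 8.80e-7 M.
pH = -log(8.80e-7) = 6.06.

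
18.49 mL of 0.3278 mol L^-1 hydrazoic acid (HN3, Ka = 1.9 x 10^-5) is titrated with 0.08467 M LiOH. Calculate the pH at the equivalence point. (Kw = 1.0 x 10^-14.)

n(HN3) = 0.3278 x 0.01849 = 0.006061 mol; V(LiOH) at equivalence = 0.006061/0.08467 = 0.07158 L.
At equivalence all the acid is converted to N3-; total volume = 0.01849 + 0.07158 = 0.09007 L, so [N3-] = 0.006061/0.09007 = 0.06729 M.
Kb = Kw/Ka = 1.0e-14 / 1.9 x 10^-5 = 5.26e-10.
[OH^-] = sqrt(Kb x [N3-]) = sqrt(5.26e-10 x 0.06729) = 5.95e-6 M.
pOH = 5.23, so pH = 14.00 - 5.23 = 8.77.

8.77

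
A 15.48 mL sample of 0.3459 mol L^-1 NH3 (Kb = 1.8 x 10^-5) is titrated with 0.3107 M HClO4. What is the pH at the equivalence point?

n(NH3) = 0.3459 x 0.01548 = 0.005355 mol; V(HClO4) at equivalence = 0.005355/0.3107 = 0.01723 L.
At equivalence the base is fully converted to NH4+; total volume = 0.03271 L, so [NH4+] = 0.005355/0.03271 = 0.1637 M.
Ka(NH4+) = Kw/Kb = 1.0e-14 / 1.8 x 10^-5 = 5.56e-10.
[H^+] = sqrt(Ka x [NH4+]) = sqrt(5.56e-10 x 0.1637) = 9.54e-6 M.
pH = -log(9.54e-6) = 5.02.

5.02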